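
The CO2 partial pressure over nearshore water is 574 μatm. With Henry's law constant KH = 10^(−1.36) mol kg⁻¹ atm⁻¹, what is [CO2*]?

KH = 10^(−1.36) = 4.365×10^-2 mol kg⁻¹ atm⁻¹
[CO2*] = KH · pCO2 = 4.365×10^-2 × 574×10^-6 atm = 2.51×10^-5 mol/kg

[CO2*] = 25.1 μmol/kg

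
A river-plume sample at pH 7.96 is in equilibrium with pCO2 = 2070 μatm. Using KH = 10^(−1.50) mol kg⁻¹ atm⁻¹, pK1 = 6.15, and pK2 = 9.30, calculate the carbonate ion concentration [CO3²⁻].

[CO2*] = KH · pCO2 = 10^(−1.50) × 2070×10^-6 = 6.546×10^-5 mol/kg
α₀ = 1/(1 + K1/[H⁺] + K1K2/[H⁺]²) = 1/(1 + 10^+1.81 + 10^+0.47) = 0.01459
DIC = [CO2*]/α₀ = 6.546×10^-5 / 0.01459 = 4.485 mmol/kg
[CO3²⁻] = α₂·DIC; α₂ = 0.04307, so [CO3²⁻] = 0.04307 × 4.485 = 0.193 mmol/kg

[CO3²⁻] = 0.193 mmol/kg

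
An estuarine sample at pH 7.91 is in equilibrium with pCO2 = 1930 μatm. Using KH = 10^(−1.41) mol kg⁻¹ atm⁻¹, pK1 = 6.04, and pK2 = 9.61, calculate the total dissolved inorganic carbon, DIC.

DIC = 5.75 mmol/kg

[CO2*] = KH · pCO2 = 10^(−1.41) × 1930×10^-6 = 7.509×10^-5 mol/kg
α₀ = 1/(1 + K1/[H⁺] + K1K2/[H⁺]²) = 1/(1 + 10^+1.87 + 10^+0.17) = 0.01305
DIC = [CO2*]/α₀ = 7.509×10^-5 / 0.01305 = 5.75 mmol/kg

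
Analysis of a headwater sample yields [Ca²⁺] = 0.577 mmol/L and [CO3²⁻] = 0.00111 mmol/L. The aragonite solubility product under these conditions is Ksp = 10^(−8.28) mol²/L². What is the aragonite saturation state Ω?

Ksp = 10^(−8.28) = 5.248×10^-9
Ω = [Ca²⁺][CO3²⁻]/Ksp = (0.577×10^-3)(0.00111×10^-3) / 5.248×10^-9 = 0.122

Ω = 0.122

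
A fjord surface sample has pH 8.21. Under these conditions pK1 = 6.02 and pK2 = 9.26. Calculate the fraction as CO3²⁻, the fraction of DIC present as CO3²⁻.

α₂ = 0.0813

α₂ = 1 / (1 + [H⁺]/K2 + [H⁺]²/(K1K2)) = 1 / (1 + 10^+1.05 + 10^-1.14)
   = 1 / (1 + 11.220 + 0.072444) = 1/12.293 = 0.08135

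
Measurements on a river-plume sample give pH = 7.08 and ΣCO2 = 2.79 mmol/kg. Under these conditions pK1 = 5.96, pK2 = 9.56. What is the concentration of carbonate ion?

α₂ = 1 / (1 + [H⁺]/K2 + [H⁺]²/(K1K2)) = 1 / (1 + 10^+2.48 + 10^+1.36)
   = 1 / (1 + 302.00 + 22.909) = 1/325.90 = 0.003068
[CO3²⁻] = α₂ × DIC = 0.003068 × 2.79 = 0.00856 mmol/kg = 8.56 μmol/kg

[CO3²⁻] = 8.56 μmol/kg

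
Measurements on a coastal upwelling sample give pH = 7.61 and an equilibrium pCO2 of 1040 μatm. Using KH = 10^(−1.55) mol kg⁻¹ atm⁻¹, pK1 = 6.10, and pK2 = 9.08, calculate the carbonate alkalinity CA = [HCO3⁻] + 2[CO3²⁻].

[CO2*] = KH · pCO2 = 10^(−1.55) × 1040×10^-6 = 2.931×10^-5 mol/kg
α₀ = 1/(1 + K1/[H⁺] + K1K2/[H⁺]²) = 1/(1 + 10^+1.51 + 10^+0.04) = 0.02902
DIC = [CO2*]/α₀ = 2.931×10^-5 / 0.02902 = 1.010 mmol/kg
CA = (α₁ + 2α₂)·DIC = (0.9392 + 2×0.03182) × 1.010 = 1.01 mmol/kg

CA = 1.01 mmol/kg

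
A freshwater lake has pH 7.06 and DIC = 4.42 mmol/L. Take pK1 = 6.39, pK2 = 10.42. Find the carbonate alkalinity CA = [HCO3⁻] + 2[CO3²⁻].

CA = 3.64 mmol/L

CA = [HCO3⁻] + 2[CO3²⁻] = (α₁ + 2α₂)·DIC
At pH 7.06: [H⁺]/K1 = 10^-0.67 = 0.21380, K2/[H⁺] = 10^-3.36 = 0.00043652
α₁ = 1/(1 + 0.21380 + 0.00043652) = 1/1.2142 = 0.8236; α₂ = α₁·K2/[H⁺] = 0.0003595
α₁ + 2α₂ = 0.8243
CA = 0.8243 × 4.42 = 3.64 mmol/L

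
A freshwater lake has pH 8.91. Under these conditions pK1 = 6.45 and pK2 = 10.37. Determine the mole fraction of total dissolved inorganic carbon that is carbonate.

α₂ = 0.0334

α₂ = 1 / (1 + [H⁺]/K2 + [H⁺]²/(K1K2)) = 1 / (1 + 10^+1.46 + 10^-1.00)
   = 1 / (1 + 28.840 + 0.10000) = 1/29.940 = 0.03340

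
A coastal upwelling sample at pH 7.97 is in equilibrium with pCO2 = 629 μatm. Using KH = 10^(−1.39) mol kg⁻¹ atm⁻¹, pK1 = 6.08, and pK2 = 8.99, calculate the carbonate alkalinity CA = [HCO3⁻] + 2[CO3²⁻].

CA = 2.37 mmol/kg

[CO2*] = KH · pCO2 = 10^(−1.39) × 629×10^-6 = 2.562×10^-5 mol/kg
α₀ = 1/(1 + K1/[H⁺] + K1K2/[H⁺]²) = 1/(1 + 10^+1.89 + 10^+0.87) = 0.01162
DIC = [CO2*]/α₀ = 2.562×10^-5 / 0.01162 = 2.205 mmol/kg
CA = (α₁ + 2α₂)·DIC = (0.9022 + 2×0.08616) × 2.205 = 2.37 mmol/kg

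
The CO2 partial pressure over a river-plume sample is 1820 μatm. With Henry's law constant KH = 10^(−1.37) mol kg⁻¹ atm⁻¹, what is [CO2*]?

[CO2*] = 77.6 μmol/kg

KH = 10^(−1.37) = 4.266×10^-2 mol kg⁻¹ atm⁻¹
[CO2*] = KH · pCO2 = 4.266×10^-2 × 1820×10^-6 atm = 7.76×10^-5 mol/kg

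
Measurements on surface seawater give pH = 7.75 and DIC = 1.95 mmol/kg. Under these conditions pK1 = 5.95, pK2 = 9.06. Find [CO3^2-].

[CO3²⁻] = 0.0897 mmol/kg

α₂ = 1 / (1 + [H⁺]/K2 + [H⁺]²/(K1K2)) = 1 / (1 + 10^+1.31 + 10^-0.49)
   = 1 / (1 + 20.417 + 0.32359) = 1/21.741 = 0.04600
[CO3²⁻] = α₂ × DIC = 0.04600 × 1.95 = 0.0897 mmol/kg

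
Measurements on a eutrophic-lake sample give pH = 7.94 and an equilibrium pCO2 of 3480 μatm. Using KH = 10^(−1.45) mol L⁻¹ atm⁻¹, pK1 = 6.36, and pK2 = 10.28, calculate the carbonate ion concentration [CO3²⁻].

[CO3²⁻] = 0.0215 mmol/L

[CO2*] = KH · pCO2 = 10^(−1.45) × 3480×10^-6 = 1.235×10^-4 mol/L
α₀ = 1/(1 + K1/[H⁺] + K1K2/[H⁺]²) = 1/(1 + 10^+1.58 + 10^-0.76) = 0.02551
DIC = [CO2*]/α₀ = 1.235×10^-4 / 0.02551 = 4.839 mmol/L
[CO3²⁻] = α₂·DIC; α₂ = 0.004434, so [CO3²⁻] = 0.004434 × 4.839 = 0.0215 mmol/L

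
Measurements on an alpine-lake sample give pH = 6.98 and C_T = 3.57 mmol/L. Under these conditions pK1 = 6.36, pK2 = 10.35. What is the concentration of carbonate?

[CO3²⁻] = 1.23 μmol/L

α₂ = 1 / (1 + [H⁺]/K2 + [H⁺]²/(K1K2)) = 1 / (1 + 10^+3.37 + 10^+2.75)
   = 1 / (1 + 2344.2 + 562.34) = 1/2907.6 = 0.0003439
[CO3²⁻] = α₂ × DIC = 0.0003439 × 3.57 = 0.00123 mmol/L = 1.23 μmol/L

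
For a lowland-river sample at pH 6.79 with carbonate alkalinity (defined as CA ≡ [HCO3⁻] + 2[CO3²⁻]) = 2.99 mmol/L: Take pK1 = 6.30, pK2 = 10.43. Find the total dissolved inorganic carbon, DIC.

CA = [HCO3⁻] + 2[CO3²⁻] = (α₁ + 2α₂)·DIC
At pH 6.79: [H⁺]/K1 = 10^-0.49 = 0.32359, K2/[H⁺] = 10^-3.64 = 0.00022909
α₁ = 1/(1 + 0.32359 + 0.00022909) = 1/1.3238 = 0.7554; α₂ = α₁·K2/[H⁺] = 0.0001730
α₁ + 2α₂ = 0.7557
DIC = CA / (α₁ + 2α₂) = 2.99 / 0.7557 = 3.96 mmol/L

DIC = 3.96 mmol/L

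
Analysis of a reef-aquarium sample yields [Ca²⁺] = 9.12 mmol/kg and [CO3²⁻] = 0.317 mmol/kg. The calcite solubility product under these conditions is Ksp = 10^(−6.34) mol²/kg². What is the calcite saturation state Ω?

Ω = 6.32

Ksp = 10^(−6.34) = 4.571×10^-7
Ω = [Ca²⁺][CO3²⁻]/Ksp = (9.12×10^-3)(0.317×10^-3) / 4.571×10^-7 = 6.32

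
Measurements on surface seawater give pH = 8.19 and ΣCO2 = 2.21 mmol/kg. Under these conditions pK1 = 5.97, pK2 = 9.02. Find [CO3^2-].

[CO3²⁻] = 0.283 mmol/kg

α₂ = 1 / (1 + [H⁺]/K2 + [H⁺]²/(K1K2)) = 1 / (1 + 10^+0.83 + 10^-1.39)
   = 1 / (1 + 6.7608 + 0.040738) = 1/7.8016 = 0.1282
[CO3²⁻] = α₂ × DIC = 0.1282 × 2.21 = 0.283 mmol/kg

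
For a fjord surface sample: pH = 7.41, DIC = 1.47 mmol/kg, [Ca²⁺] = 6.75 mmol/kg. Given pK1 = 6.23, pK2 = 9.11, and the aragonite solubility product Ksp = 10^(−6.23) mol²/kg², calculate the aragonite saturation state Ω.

α₂ = 1 / (1 + [H⁺]/K2 + [H⁺]²/(K1K2)) = 1 / (1 + 10^+1.70 + 10^+0.52)
   = 1 / (1 + 50.119 + 3.3113) = 1/54.430 = 0.01837
[CO3²⁻] = α₂ × DIC = 0.01837 × 1.47 = 0.02701 mmol/kg
Ksp = 10^(−6.23) = 5.888×10^-7
Ω = [Ca²⁺][CO3²⁻]/Ksp = (6.75×10^-3)(2.701×10^-5) / 5.888×10^-7 = 0.310

Ω = 0.310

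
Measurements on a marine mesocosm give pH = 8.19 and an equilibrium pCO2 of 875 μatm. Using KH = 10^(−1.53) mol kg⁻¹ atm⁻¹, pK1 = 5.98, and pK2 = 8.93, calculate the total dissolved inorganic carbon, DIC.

[CO2*] = KH · pCO2 = 10^(−1.53) × 875×10^-6 = 2.582×10^-5 mol/kg
α₀ = 1/(1 + K1/[H⁺] + K1K2/[H⁺]²) = 1/(1 + 10^+2.21 + 10^+1.47) = 0.005190
DIC = [CO2*]/α₀ = 2.582×10^-5 / 0.005190 = 4.98 mmol/kg

DIC = 4.98 mmol/kg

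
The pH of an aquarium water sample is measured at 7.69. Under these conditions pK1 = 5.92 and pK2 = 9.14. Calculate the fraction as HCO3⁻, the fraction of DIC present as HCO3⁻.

α₁ = 0.950

α₁ = 1 / (1 + [H⁺]/K1 + K2/[H⁺]) = 1 / (1 + 10^-1.77 + 10^-1.45)
   = 1 / (1 + 0.016982 + 0.035481) = 1/1.0525 = 0.9502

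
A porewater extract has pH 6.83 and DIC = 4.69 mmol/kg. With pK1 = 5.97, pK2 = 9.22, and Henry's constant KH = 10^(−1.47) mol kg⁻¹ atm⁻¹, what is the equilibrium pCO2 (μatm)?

pCO2 = 1.67×10^4 μatm

α₀ = 1 / (1 + K1/[H⁺] + K1K2/[H⁺]²) = 1 / (1 + 10^+0.86 + 10^-1.53)
   = 1 / (1 + 7.2444 + 0.029512) = 1/8.2739 = 0.1209
[CO2*] = α₀ × DIC = 0.1209 × 4.69 = 0.5668 mmol/kg
pCO2 = [CO2*]/KH = 5.668×10^-4 / 3.388×10^-2 = 1.67×10^4 μatm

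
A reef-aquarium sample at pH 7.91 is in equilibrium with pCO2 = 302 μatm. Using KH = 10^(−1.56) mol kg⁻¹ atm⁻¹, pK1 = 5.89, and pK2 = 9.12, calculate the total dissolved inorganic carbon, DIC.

[CO2*] = KH · pCO2 = 10^(−1.56) × 302×10^-6 = 8.318×10^-6 mol/kg
α₀ = 1/(1 + K1/[H⁺] + K1K2/[H⁺]²) = 1/(1 + 10^+2.02 + 10^+0.81) = 0.008915
DIC = [CO2*]/α₀ = 8.318×10^-6 / 0.008915 = 0.933 mmol/kg

DIC = 0.933 mmol/kg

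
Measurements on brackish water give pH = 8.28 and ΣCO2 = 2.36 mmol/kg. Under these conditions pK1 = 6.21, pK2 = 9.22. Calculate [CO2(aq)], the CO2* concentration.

[CO2*] = 17.9 μmol/kg

α₀ = 1 / (1 + K1/[H⁺] + K1K2/[H⁺]²) = 1 / (1 + 10^+2.07 + 10^+1.13)
   = 1 / (1 + 117.49 + 13.490) = 1/131.98 = 0.007577
[CO2*] = α₀ × DIC = 0.007577 × 2.36 = 0.0179 mmol/kg = 17.9 μmol/kg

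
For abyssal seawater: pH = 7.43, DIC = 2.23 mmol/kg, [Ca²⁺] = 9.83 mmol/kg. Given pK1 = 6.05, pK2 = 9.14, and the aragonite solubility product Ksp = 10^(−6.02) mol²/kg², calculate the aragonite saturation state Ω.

α₂ = 1 / (1 + [H⁺]/K2 + [H⁺]²/(K1K2)) = 1 / (1 + 10^+1.71 + 10^+0.33)
   = 1 / (1 + 51.286 + 2.1380) = 1/54.424 = 0.01837
[CO3²⁻] = α₂ × DIC = 0.01837 × 2.23 = 0.04097 mmol/kg
Ksp = 10^(−6.02) = 9.550×10^-7
Ω = [Ca²⁺][CO3²⁻]/Ksp = (9.83×10^-3)(4.097×10^-5) / 9.550×10^-7 = 0.422

Ω = 0.422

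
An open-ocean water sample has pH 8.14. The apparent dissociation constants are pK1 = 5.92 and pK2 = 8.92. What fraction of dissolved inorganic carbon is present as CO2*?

α₀ = 1 / (1 + K1/[H⁺] + K1K2/[H⁺]²) = 1 / (1 + 10^+2.22 + 10^+1.44)
   = 1 / (1 + 165.96 + 27.542) = 1/194.50 = 0.005141

α₀ = 0.00514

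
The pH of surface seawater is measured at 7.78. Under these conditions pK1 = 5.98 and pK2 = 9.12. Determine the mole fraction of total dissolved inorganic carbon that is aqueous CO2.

α₀ = 1 / (1 + K1/[H⁺] + K1K2/[H⁺]²) = 1 / (1 + 10^+1.80 + 10^+0.46)
   = 1 / (1 + 63.096 + 2.8840) = 1/66.980 = 0.01493

α₀ = 0.0149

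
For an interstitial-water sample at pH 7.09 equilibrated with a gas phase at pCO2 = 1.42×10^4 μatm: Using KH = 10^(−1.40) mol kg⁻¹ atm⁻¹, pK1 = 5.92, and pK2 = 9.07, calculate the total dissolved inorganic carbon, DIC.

[CO2*] = KH · pCO2 = 10^(−1.40) × 1.42×10^4×10^-6 = 5.653×10^-4 mol/kg
α₀ = 1/(1 + K1/[H⁺] + K1K2/[H⁺]²) = 1/(1 + 10^+1.17 + 10^-0.81) = 0.06271
DIC = [CO2*]/α₀ = 5.653×10^-4 / 0.06271 = 9.01 mmol/kg

DIC = 9.01 mmol/kg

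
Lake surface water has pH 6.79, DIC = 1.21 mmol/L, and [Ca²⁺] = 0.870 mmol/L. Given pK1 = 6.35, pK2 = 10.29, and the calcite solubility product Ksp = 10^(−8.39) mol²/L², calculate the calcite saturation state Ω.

α₂ = 1 / (1 + [H⁺]/K2 + [H⁺]²/(K1K2)) = 1 / (1 + 10^+3.50 + 10^+3.06)
   = 1 / (1 + 3162.3 + 1148.2) = 1/4311.4 = 0.0002319
[CO3²⁻] = α₂ × DIC = 0.0002319 × 1.21 = 0.0002806 mmol/L = 0.2806 μmol/L
Ksp = 10^(−8.39) = 4.074×10^-9
Ω = [Ca²⁺][CO3²⁻]/Ksp = (0.870×10^-3)(2.806×10^-7) / 4.074×10^-9 = 0.0599

Ω = 0.0599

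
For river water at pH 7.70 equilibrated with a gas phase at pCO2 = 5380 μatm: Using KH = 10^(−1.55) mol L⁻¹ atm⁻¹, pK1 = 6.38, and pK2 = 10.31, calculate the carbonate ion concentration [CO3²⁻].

[CO3²⁻] = 7.78 μmol/L

[CO2*] = KH · pCO2 = 10^(−1.55) × 5380×10^-6 = 1.516×10^-4 mol/L
α₀ = 1/(1 + K1/[H⁺] + K1K2/[H⁺]²) = 1/(1 + 10^+1.32 + 10^-1.29) = 0.04557
DIC = [CO2*]/α₀ = 1.516×10^-4 / 0.04557 = 3.327 mmol/L
[CO3²⁻] = α₂·DIC; α₂ = 0.002337, so [CO3²⁻] = 0.002337 × 3.327 = 0.00778 mmol/L = 7.78 μmol/L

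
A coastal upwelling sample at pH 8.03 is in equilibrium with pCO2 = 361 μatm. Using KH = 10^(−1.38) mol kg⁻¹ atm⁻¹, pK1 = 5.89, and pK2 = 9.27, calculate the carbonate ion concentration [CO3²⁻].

[CO2*] = KH · pCO2 = 10^(−1.38) × 361×10^-6 = 1.505×10^-5 mol/kg
α₀ = 1/(1 + K1/[H⁺] + K1K2/[H⁺]²) = 1/(1 + 10^+2.14 + 10^+0.90) = 0.006804
DIC = [CO2*]/α₀ = 1.505×10^-5 / 0.006804 = 2.212 mmol/kg
[CO3²⁻] = α₂·DIC; α₂ = 0.05404, so [CO3²⁻] = 0.05404 × 2.212 = 0.120 mmol/kg

[CO3²⁻] = 0.120 mmol/kg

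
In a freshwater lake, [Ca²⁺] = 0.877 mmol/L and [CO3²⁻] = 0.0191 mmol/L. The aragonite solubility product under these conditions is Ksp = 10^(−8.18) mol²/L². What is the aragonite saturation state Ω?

Ksp = 10^(−8.18) = 6.607×10^-9
Ω = [Ca²⁺][CO3²⁻]/Ksp = (0.877×10^-3)(0.0191×10^-3) / 6.607×10^-9 = 2.54

Ω = 2.54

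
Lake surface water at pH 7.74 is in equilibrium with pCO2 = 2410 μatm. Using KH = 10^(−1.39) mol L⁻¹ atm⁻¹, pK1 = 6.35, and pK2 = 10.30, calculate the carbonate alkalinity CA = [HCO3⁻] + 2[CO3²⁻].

[CO2*] = KH · pCO2 = 10^(−1.39) × 2410×10^-6 = 9.818×10^-5 mol/L
α₀ = 1/(1 + K1/[H⁺] + K1K2/[H⁺]²) = 1/(1 + 10^+1.39 + 10^-1.17) = 0.03904
DIC = [CO2*]/α₀ = 9.818×10^-5 / 0.03904 = 2.515 mmol/L
CA = (α₁ + 2α₂)·DIC = (0.9583 + 2×0.002639) × 2.515 = 2.42 mmol/L

CA = 2.42 mmol/L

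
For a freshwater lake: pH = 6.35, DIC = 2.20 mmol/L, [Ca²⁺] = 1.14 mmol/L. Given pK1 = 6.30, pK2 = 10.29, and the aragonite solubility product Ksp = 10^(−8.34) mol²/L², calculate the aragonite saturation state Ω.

Ω = 0.0333

α₂ = 1 / (1 + [H⁺]/K2 + [H⁺]²/(K1K2)) = 1 / (1 + 10^+3.94 + 10^+3.89)
   = 1 / (1 + 8709.6 + 7762.5) = 1/1.6473×10^4 = 6.071×10^-5
[CO3²⁻] = α₂ × DIC = 6.071×10^-5 × 2.20 = 0.0001336 mmol/L = 0.1336 μmol/L
Ksp = 10^(−8.34) = 4.571×10^-9
Ω = [Ca²⁺][CO3²⁻]/Ksp = (1.14×10^-3)(1.336×10^-7) / 4.571×10^-9 = 0.0333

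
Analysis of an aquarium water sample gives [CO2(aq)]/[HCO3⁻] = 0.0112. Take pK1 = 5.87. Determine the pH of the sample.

pH = 7.82

From K1 = [H⁺][HCO3⁻]/[CO2(aq)]:  pH = pK1 − log₁₀([CO2(aq)]/[HCO3⁻])
log₁₀(0.0112) = -1.951
pH = 5.87 − (-1.951) = 7.82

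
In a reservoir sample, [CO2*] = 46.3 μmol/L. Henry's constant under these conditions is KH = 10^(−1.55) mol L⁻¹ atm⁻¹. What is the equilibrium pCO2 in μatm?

pCO2 = 1640 μatm

KH = 10^(−1.55) = 2.818×10^-2 mol L⁻¹ atm⁻¹
pCO2 = [CO2*]/KH = 46.3×10^-6 / 2.818×10^-2 = 1.64×10^-3 atm = 1640 μatm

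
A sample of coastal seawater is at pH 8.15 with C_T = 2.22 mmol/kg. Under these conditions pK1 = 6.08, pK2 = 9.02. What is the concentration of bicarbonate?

α₁ = 1 / (1 + [H⁺]/K1 + K2/[H⁺]) = 1 / (1 + 10^-2.07 + 10^-0.87)
   = 1 / (1 + 0.0085114 + 0.13490) = 1/1.1434 = 0.8746
[HCO3⁻] = α₁ × DIC = 0.8746 × 2.22 = 1.94 mmol/kg

[HCO3⁻] = 1.94 mmol/kg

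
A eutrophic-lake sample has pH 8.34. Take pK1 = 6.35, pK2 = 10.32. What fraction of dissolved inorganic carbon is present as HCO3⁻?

α₁ = 1 / (1 + [H⁺]/K1 + K2/[H⁺]) = 1 / (1 + 10^-1.99 + 10^-1.98)
   = 1 / (1 + 0.010233 + 0.010471) = 1/1.0207 = 0.9797

α₁ = 0.980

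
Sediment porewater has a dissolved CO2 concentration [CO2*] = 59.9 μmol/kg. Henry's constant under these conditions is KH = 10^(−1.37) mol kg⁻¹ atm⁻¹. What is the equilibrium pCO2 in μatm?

KH = 10^(−1.37) = 4.266×10^-2 mol kg⁻¹ atm⁻¹
pCO2 = [CO2*]/KH = 59.9×10^-6 / 4.266×10^-2 = 1.40×10^-3 atm = 1400 μatm

pCO2 = 1400 μatm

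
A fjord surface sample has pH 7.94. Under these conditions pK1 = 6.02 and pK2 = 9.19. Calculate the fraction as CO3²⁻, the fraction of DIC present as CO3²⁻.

α₂ = 1 / (1 + [H⁺]/K2 + [H⁺]²/(K1K2)) = 1 / (1 + 10^+1.25 + 10^-0.67)
   = 1 / (1 + 17.783 + 0.21380) = 1/18.997 = 0.05264

α₂ = 0.0526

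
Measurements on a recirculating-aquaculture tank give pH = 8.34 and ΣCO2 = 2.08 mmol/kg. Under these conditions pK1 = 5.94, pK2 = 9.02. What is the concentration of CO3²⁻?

α₂ = 1 / (1 + [H⁺]/K2 + [H⁺]²/(K1K2)) = 1 / (1 + 10^+0.68 + 10^-1.72)
   = 1 / (1 + 4.7863 + 0.019055) = 1/5.8054 = 0.1723
[CO3²⁻] = α₂ × DIC = 0.1723 × 2.08 = 0.358 mmol/kg

[CO3²⁻] = 0.358 mmol/kg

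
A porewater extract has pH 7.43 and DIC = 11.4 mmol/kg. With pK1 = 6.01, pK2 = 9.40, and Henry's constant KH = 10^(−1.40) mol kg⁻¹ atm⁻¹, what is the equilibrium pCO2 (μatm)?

α₀ = 1 / (1 + K1/[H⁺] + K1K2/[H⁺]²) = 1 / (1 + 10^+1.42 + 10^-0.55)
   = 1 / (1 + 26.303 + 0.28184) = 1/27.585 = 0.03625
[CO2*] = α₀ × DIC = 0.03625 × 11.4 = 0.4133 mmol/kg
pCO2 = [CO2*]/KH = 4.133×10^-4 / 3.981×10^-2 = 1.04×10^4 μatm

pCO2 = 1.04×10^4 μatm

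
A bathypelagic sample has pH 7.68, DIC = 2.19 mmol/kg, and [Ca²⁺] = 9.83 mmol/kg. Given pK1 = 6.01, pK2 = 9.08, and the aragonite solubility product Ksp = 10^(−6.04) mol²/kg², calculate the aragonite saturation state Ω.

α₂ = 1 / (1 + [H⁺]/K2 + [H⁺]²/(K1K2)) = 1 / (1 + 10^+1.40 + 10^-0.27)
   = 1 / (1 + 25.119 + 0.53703) = 1/26.656 = 0.03752
[CO3²⁻] = α₂ × DIC = 0.03752 × 2.19 = 0.08216 mmol/kg
Ksp = 10^(−6.04) = 9.120×10^-7
Ω = [Ca²⁺][CO3²⁻]/Ksp = (9.83×10^-3)(8.216×10^-5) / 9.120×10^-7 = 0.886

Ω = 0.886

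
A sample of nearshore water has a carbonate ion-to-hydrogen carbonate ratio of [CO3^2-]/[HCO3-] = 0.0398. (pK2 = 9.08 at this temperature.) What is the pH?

From K2 = [H⁺][CO3^2-]/[HCO3-]:  pH = pK2 + log₁₀([CO3^2-]/[HCO3-])
log₁₀(0.0398) = -1.400
pH = 9.08 + (-1.400) = 7.68

pH = 7.68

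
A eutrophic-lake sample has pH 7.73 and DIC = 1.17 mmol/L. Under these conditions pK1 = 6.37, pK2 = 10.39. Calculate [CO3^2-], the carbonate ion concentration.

[CO3²⁻] = 2.45 μmol/L

α₂ = 1 / (1 + [H⁺]/K2 + [H⁺]²/(K1K2)) = 1 / (1 + 10^+2.66 + 10^+1.30)
   = 1 / (1 + 457.09 + 19.953) = 1/478.04 = 0.002092
[CO3²⁻] = α₂ × DIC = 0.002092 × 1.17 = 0.00245 mmol/L = 2.45 μmol/L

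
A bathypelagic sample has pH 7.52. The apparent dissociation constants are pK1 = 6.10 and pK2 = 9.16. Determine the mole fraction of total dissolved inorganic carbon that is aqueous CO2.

α₀ = 1 / (1 + K1/[H⁺] + K1K2/[H⁺]²) = 1 / (1 + 10^+1.42 + 10^-0.22)
   = 1 / (1 + 26.303 + 0.60256) = 1/27.905 = 0.03584

α₀ = 0.0358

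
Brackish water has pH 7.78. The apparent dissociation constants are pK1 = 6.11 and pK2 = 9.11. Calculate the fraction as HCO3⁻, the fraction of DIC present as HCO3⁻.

α₁ = 1 / (1 + [H⁺]/K1 + K2/[H⁺]) = 1 / (1 + 10^-1.67 + 10^-1.33)
   = 1 / (1 + 0.021380 + 0.046774) = 1/1.0682 = 0.9362

α₁ = 0.936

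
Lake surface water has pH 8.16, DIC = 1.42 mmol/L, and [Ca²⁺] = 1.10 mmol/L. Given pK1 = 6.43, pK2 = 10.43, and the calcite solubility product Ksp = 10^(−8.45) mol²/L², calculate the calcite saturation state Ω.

Ω = 2.31

α₂ = 1 / (1 + [H⁺]/K2 + [H⁺]²/(K1K2)) = 1 / (1 + 10^+2.27 + 10^+0.54)
   = 1 / (1 + 186.21 + 3.4674) = 1/190.68 = 0.005244
[CO3²⁻] = α₂ × DIC = 0.005244 × 1.42 = 0.007447 mmol/L = 7.447 μmol/L
Ksp = 10^(−8.45) = 3.548×10^-9
Ω = [Ca²⁺][CO3²⁻]/Ksp = (1.10×10^-3)(7.447×10^-6) / 3.548×10^-9 = 2.31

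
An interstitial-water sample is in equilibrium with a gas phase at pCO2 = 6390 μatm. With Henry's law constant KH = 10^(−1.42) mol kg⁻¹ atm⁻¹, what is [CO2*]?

[CO2*] = 243 μmol/kg

KH = 10^(−1.42) = 3.802×10^-2 mol kg⁻¹ atm⁻¹
[CO2*] = KH · pCO2 = 3.802×10^-2 × 6390×10^-6 atm = 2.43×10^-4 mol/kg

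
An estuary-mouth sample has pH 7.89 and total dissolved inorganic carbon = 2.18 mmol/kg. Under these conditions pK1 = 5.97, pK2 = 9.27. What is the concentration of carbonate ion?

[CO3²⁻] = 0.0862 mmol/kg

α₂ = 1 / (1 + [H⁺]/K2 + [H⁺]²/(K1K2)) = 1 / (1 + 10^+1.38 + 10^-0.54)
   = 1 / (1 + 23.988 + 0.28840) = 1/25.277 = 0.03956
[CO3²⁻] = α₂ × DIC = 0.03956 × 2.18 = 0.0862 mmol/kg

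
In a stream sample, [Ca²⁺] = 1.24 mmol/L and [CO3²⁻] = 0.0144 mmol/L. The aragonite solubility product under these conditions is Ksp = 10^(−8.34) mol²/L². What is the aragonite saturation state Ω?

Ksp = 10^(−8.34) = 4.571×10^-9
Ω = [Ca²⁺][CO3²⁻]/Ksp = (1.24×10^-3)(0.0144×10^-3) / 4.571×10^-9 = 3.91

Ω = 3.91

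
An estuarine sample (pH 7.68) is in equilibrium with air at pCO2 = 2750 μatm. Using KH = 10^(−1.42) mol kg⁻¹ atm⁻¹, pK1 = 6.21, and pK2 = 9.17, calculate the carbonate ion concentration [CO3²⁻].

[CO3²⁻] = 0.0998 mmol/kg

[CO2*] = KH · pCO2 = 10^(−1.42) × 2750×10^-6 = 1.046×10^-4 mol/kg
α₀ = 1/(1 + K1/[H⁺] + K1K2/[H⁺]²) = 1/(1 + 10^+1.47 + 10^-0.02) = 0.03178
DIC = [CO2*]/α₀ = 1.046×10^-4 / 0.03178 = 3.290 mmol/kg
[CO3²⁻] = α₂·DIC; α₂ = 0.03035, so [CO3²⁻] = 0.03035 × 3.290 = 0.0998 mmol/kg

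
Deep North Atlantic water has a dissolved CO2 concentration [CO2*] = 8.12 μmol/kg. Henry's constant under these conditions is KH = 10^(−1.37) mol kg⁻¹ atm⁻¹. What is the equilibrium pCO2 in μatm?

pCO2 = 190 μatm

KH = 10^(−1.37) = 4.266×10^-2 mol kg⁻¹ atm⁻¹
pCO2 = [CO2*]/KH = 8.12×10^-6 / 4.266×10^-2 = 1.90×10^-4 atm = 190 μatm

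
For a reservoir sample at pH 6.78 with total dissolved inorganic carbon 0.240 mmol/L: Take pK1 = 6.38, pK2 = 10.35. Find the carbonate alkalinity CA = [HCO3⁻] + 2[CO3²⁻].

CA = 0.172 mmol/L

CA = [HCO3⁻] + 2[CO3²⁻] = (α₁ + 2α₂)·DIC
At pH 6.78: [H⁺]/K1 = 10^-0.40 = 0.39811, K2/[H⁺] = 10^-3.57 = 0.00026915
α₁ = 1/(1 + 0.39811 + 0.00026915) = 1/1.3984 = 0.7151; α₂ = α₁·K2/[H⁺] = 0.0001925
α₁ + 2α₂ = 0.7155
CA = 0.7155 × 0.240 = 0.172 mmol/L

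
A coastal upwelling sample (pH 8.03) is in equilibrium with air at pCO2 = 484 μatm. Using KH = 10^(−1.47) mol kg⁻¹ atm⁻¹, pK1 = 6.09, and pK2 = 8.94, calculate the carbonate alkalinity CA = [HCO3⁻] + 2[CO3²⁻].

CA = 1.78 mmol/kg

[CO2*] = KH · pCO2 = 10^(−1.47) × 484×10^-6 = 1.640×10^-5 mol/kg
α₀ = 1/(1 + K1/[H⁺] + K1K2/[H⁺]²) = 1/(1 + 10^+1.94 + 10^+1.03) = 0.01012
DIC = [CO2*]/α₀ = 1.640×10^-5 / 0.01012 = 1.621 mmol/kg
CA = (α₁ + 2α₂)·DIC = (0.8814 + 2×0.1084) × 1.621 = 1.78 mmol/kg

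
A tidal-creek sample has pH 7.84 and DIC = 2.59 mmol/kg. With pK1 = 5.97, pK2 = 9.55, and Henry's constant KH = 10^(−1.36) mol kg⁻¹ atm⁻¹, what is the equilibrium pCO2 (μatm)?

pCO2 = 775 μatm

α₀ = 1 / (1 + K1/[H⁺] + K1K2/[H⁺]²) = 1 / (1 + 10^+1.87 + 10^+0.16)
   = 1 / (1 + 74.131 + 1.4454) = 1/76.576 = 0.01306
[CO2*] = α₀ × DIC = 0.01306 × 2.59 = 0.03382 mmol/kg
pCO2 = [CO2*]/KH = 3.382×10^-5 / 4.365×10^-2 = 775 μatm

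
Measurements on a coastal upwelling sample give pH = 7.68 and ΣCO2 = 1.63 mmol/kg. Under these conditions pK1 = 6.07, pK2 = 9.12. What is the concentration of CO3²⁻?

[CO3²⁻] = 0.0558 mmol/kg

α₂ = 1 / (1 + [H⁺]/K2 + [H⁺]²/(K1K2)) = 1 / (1 + 10^+1.44 + 10^-0.17)
   = 1 / (1 + 27.542 + 0.67608) = 1/29.218 = 0.03423
[CO3²⁻] = α₂ × DIC = 0.03423 × 1.63 = 0.0558 mmol/kg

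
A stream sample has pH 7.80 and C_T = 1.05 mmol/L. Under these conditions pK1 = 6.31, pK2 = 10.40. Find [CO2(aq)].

α₀ = 1 / (1 + K1/[H⁺] + K1K2/[H⁺]²) = 1 / (1 + 10^+1.49 + 10^-1.11)
   = 1 / (1 + 30.903 + 0.077625) = 1/31.981 = 0.03127
[CO2*] = α₀ × DIC = 0.03127 × 1.05 = 0.0328 mmol/L

[CO2*] = 0.0328 mmol/L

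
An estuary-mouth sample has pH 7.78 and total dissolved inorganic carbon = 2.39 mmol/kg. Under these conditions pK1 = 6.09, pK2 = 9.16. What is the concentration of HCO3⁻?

α₁ = 1 / (1 + [H⁺]/K1 + K2/[H⁺]) = 1 / (1 + 10^-1.69 + 10^-1.38)
   = 1 / (1 + 0.020417 + 0.041687) = 1/1.0621 = 0.9415
[HCO3⁻] = α₁ × DIC = 0.9415 × 2.39 = 2.25 mmol/kg

[HCO3⁻] = 2.25 mmol/kg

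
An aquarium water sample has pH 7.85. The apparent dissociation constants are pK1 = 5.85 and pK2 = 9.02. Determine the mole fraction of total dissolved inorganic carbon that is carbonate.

α₂ = 0.0627

α₂ = 1 / (1 + [H⁺]/K2 + [H⁺]²/(K1K2)) = 1 / (1 + 10^+1.17 + 10^-0.83)
   = 1 / (1 + 14.791 + 0.14791) = 1/15.939 = 0.06274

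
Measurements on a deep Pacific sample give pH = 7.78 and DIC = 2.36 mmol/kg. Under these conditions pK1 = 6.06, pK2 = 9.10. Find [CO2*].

α₀ = 1 / (1 + K1/[H⁺] + K1K2/[H⁺]²) = 1 / (1 + 10^+1.72 + 10^+0.40)
   = 1 / (1 + 52.481 + 2.5119) = 1/55.993 = 0.01786
[CO2*] = α₀ × DIC = 0.01786 × 2.36 = 0.0421 mmol/kg

[CO2*] = 0.0421 mmol/kg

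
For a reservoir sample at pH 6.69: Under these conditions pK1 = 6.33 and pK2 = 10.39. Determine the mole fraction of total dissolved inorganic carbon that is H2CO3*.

α₀ = 1 / (1 + K1/[H⁺] + K1K2/[H⁺]²) = 1 / (1 + 10^+0.36 + 10^-3.34)
   = 1 / (1 + 2.2909 + 0.00045709) = 1/3.2913 = 0.3038

α₀ = 0.304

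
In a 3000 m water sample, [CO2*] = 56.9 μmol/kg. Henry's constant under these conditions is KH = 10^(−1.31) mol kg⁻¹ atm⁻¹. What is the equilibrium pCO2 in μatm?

pCO2 = 1160 μatm

KH = 10^(−1.31) = 4.898×10^-2 mol kg⁻¹ atm⁻¹
pCO2 = [CO2*]/KH = 56.9×10^-6 / 4.898×10^-2 = 1.16×10^-3 atm = 1160 μatm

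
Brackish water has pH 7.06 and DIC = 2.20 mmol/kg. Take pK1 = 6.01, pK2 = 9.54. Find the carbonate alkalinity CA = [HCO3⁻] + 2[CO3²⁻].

CA = 2.03 mmol/kg

CA = [HCO3⁻] + 2[CO3²⁻] = (α₁ + 2α₂)·DIC
At pH 7.06: [H⁺]/K1 = 10^-1.05 = 0.089125, K2/[H⁺] = 10^-2.48 = 0.0033113
α₁ = 1/(1 + 0.089125 + 0.0033113) = 1/1.0924 = 0.9154; α₂ = α₁·K2/[H⁺] = 0.003031
α₁ + 2α₂ = 0.9214
CA = 0.9214 × 2.20 = 2.03 mmol/kg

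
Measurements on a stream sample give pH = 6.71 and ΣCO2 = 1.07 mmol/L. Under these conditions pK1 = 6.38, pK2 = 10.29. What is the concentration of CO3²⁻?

[CO3²⁻] = 0.192 μmol/L

α₂ = 1 / (1 + [H⁺]/K2 + [H⁺]²/(K1K2)) = 1 / (1 + 10^+3.58 + 10^+3.25)
   = 1 / (1 + 3801.9 + 1778.3) = 1/5581.2 = 0.0001792
[CO3²⁻] = α₂ × DIC = 0.0001792 × 1.07 = 0.000192 mmol/L = 0.192 μmol/L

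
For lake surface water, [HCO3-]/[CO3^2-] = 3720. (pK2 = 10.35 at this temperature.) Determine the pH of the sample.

pH = 6.78

From K2 = [H⁺][CO3^2-]/[HCO3-]:  pH = pK2 − log₁₀([HCO3-]/[CO3^2-])
log₁₀(3720) = +3.571
pH = 10.35 − (+3.571) = 6.78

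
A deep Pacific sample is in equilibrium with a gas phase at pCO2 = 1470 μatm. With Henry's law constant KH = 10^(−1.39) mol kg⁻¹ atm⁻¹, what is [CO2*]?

KH = 10^(−1.39) = 4.074×10^-2 mol kg⁻¹ atm⁻¹
[CO2*] = KH · pCO2 = 4.074×10^-2 × 1470×10^-6 atm = 5.99×10^-5 mol/kg

[CO2*] = 59.9 μmol/kg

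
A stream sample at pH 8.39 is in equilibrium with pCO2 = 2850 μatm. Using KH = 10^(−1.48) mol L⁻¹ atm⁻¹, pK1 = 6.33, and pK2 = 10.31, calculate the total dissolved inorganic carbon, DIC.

DIC = 11.1 mmol/L

[CO2*] = KH · pCO2 = 10^(−1.48) × 2850×10^-6 = 9.437×10^-5 mol/L
α₀ = 1/(1 + K1/[H⁺] + K1K2/[H⁺]²) = 1/(1 + 10^+2.06 + 10^+0.14) = 0.008533
DIC = [CO2*]/α₀ = 9.437×10^-5 / 0.008533 = 11.1 mmol/L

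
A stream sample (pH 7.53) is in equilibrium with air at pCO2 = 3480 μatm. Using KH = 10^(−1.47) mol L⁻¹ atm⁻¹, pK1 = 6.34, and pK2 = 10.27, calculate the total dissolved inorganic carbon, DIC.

DIC = 1.95 mmol/L

[CO2*] = KH · pCO2 = 10^(−1.47) × 3480×10^-6 = 1.179×10^-4 mol/L
α₀ = 1/(1 + K1/[H⁺] + K1K2/[H⁺]²) = 1/(1 + 10^+1.19 + 10^-1.55) = 0.06055
DIC = [CO2*]/α₀ = 1.179×10^-4 / 0.06055 = 1.95 mmol/L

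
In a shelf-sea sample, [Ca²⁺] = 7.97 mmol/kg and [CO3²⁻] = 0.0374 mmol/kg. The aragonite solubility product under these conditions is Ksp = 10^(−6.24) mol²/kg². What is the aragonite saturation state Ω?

Ksp = 10^(−6.24) = 5.754×10^-7
Ω = [Ca²⁺][CO3²⁻]/Ksp = (7.97×10^-3)(0.0374×10^-3) / 5.754×10^-7 = 0.518

Ω = 0.518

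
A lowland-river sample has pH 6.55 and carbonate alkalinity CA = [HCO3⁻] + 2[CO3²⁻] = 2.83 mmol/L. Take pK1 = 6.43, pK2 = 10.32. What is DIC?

CA = [HCO3⁻] + 2[CO3²⁻] = (α₁ + 2α₂)·DIC
At pH 6.55: [H⁺]/K1 = 10^-0.12 = 0.75858, K2/[H⁺] = 10^-3.77 = 0.00016982
α₁ = 1/(1 + 0.75858 + 0.00016982) = 1/1.7587 = 0.5686; α₂ = α₁·K2/[H⁺] = 9.656×10^-5
α₁ + 2α₂ = 0.5688
DIC = CA / (α₁ + 2α₂) = 2.83 / 0.5688 = 4.98 mmol/L

DIC = 4.98 mmol/L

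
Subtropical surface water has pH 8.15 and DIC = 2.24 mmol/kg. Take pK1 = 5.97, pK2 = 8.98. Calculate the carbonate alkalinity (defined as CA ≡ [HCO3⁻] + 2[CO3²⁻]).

CA = [HCO3⁻] + 2[CO3²⁻] = (α₁ + 2α₂)·DIC
At pH 8.15: [H⁺]/K1 = 10^-2.18 = 0.0066069, K2/[H⁺] = 10^-0.83 = 0.14791
α₁ = 1/(1 + 0.0066069 + 0.14791) = 1/1.1545 = 0.8662; α₂ = α₁·K2/[H⁺] = 0.1281
α₁ + 2α₂ = 1.1224
CA = 1.1224 × 2.24 = 2.51 mmol/kg

CA = 2.51 mmol/kg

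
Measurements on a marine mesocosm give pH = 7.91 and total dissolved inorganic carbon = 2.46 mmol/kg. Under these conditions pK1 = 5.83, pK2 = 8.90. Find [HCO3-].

[HCO3⁻] = 2.21 mmol/kg

α₁ = 1 / (1 + [H⁺]/K1 + K2/[H⁺]) = 1 / (1 + 10^-2.08 + 10^-0.99)
   = 1 / (1 + 0.0083176 + 0.10233) = 1/1.1106 = 0.9004
[HCO3⁻] = α₁ × DIC = 0.9004 × 2.46 = 2.21 mmol/kg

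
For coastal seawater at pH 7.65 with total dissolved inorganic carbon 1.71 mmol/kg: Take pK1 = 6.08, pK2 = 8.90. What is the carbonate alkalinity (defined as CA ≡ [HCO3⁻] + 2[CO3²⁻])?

CA = [HCO3⁻] + 2[CO3²⁻] = (α₁ + 2α₂)·DIC
At pH 7.65: [H⁺]/K1 = 10^-1.57 = 0.026915, K2/[H⁺] = 10^-1.25 = 0.056234
α₁ = 1/(1 + 0.026915 + 0.056234) = 1/1.0831 = 0.9232; α₂ = α₁·K2/[H⁺] = 0.05192
α₁ + 2α₂ = 1.0271
CA = 1.0271 × 1.71 = 1.76 mmol/kg

CA = 1.76 mmol/kg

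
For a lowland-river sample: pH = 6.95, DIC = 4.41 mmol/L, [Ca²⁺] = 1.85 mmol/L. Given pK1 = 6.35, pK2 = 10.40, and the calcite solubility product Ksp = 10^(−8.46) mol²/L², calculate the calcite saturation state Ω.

Ω = 0.667

α₂ = 1 / (1 + [H⁺]/K2 + [H⁺]²/(K1K2)) = 1 / (1 + 10^+3.45 + 10^+2.85)
   = 1 / (1 + 2818.4 + 707.95) = 1/3527.3 = 0.0002835
[CO3²⁻] = α₂ × DIC = 0.0002835 × 4.41 = 0.001250 mmol/L = 1.250 μmol/L
Ksp = 10^(−8.46) = 3.467×10^-9
Ω = [Ca²⁺][CO3²⁻]/Ksp = (1.85×10^-3)(1.250×10^-6) / 3.467×10^-9 = 0.667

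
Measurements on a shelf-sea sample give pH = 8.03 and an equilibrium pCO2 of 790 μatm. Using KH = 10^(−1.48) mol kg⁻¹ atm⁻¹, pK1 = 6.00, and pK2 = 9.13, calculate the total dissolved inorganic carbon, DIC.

DIC = 3.05 mmol/kg

[CO2*] = KH · pCO2 = 10^(−1.48) × 790×10^-6 = 2.616×10^-5 mol/kg
α₀ = 1/(1 + K1/[H⁺] + K1K2/[H⁺]²) = 1/(1 + 10^+2.03 + 10^+0.93) = 0.008572
DIC = [CO2*]/α₀ = 2.616×10^-5 / 0.008572 = 3.05 mmol/kg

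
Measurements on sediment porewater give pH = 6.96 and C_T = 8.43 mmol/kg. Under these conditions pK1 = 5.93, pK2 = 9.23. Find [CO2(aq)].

α₀ = 1 / (1 + K1/[H⁺] + K1K2/[H⁺]²) = 1 / (1 + 10^+1.03 + 10^-1.24)
   = 1 / (1 + 10.715 + 0.057544) = 1/11.773 = 0.08494
[CO2*] = α₀ × DIC = 0.08494 × 8.43 = 0.716 mmol/kg

[CO2*] = 0.716 mmol/kg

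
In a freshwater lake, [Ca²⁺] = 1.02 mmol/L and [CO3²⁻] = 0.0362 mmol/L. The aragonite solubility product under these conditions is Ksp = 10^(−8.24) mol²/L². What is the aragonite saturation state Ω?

Ksp = 10^(−8.24) = 5.754×10^-9
Ω = [Ca²⁺][CO3²⁻]/Ksp = (1.02×10^-3)(0.0362×10^-3) / 5.754×10^-9 = 6.42

Ω = 6.42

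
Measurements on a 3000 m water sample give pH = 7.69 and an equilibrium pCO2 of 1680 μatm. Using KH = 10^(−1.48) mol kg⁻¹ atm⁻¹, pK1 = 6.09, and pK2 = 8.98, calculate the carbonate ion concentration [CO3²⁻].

[CO3²⁻] = 0.114 mmol/kg

[CO2*] = KH · pCO2 = 10^(−1.48) × 1680×10^-6 = 5.563×10^-5 mol/kg
α₀ = 1/(1 + K1/[H⁺] + K1K2/[H⁺]²) = 1/(1 + 10^+1.60 + 10^+0.31) = 0.02334
DIC = [CO2*]/α₀ = 5.563×10^-5 / 0.02334 = 2.384 mmol/kg
[CO3²⁻] = α₂·DIC; α₂ = 0.04765, so [CO3²⁻] = 0.04765 × 2.384 = 0.114 mmol/kg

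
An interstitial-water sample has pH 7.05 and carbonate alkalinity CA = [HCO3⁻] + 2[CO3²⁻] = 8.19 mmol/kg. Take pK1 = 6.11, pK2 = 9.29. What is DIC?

DIC = 9.07 mmol/kg

CA = [HCO3⁻] + 2[CO3²⁻] = (α₁ + 2α₂)·DIC
At pH 7.05: [H⁺]/K1 = 10^-0.94 = 0.11482, K2/[H⁺] = 10^-2.24 = 0.0057544
α₁ = 1/(1 + 0.11482 + 0.0057544) = 1/1.1206 = 0.8924; α₂ = α₁·K2/[H⁺] = 0.005135
α₁ + 2α₂ = 0.9027
DIC = CA / (α₁ + 2α₂) = 8.19 / 0.9027 = 9.07 mmol/kg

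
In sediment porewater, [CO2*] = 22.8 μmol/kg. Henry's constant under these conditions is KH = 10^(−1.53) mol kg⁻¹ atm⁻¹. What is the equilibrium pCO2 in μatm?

pCO2 = 773 μatm

KH = 10^(−1.53) = 2.951×10^-2 mol kg⁻¹ atm⁻¹
pCO2 = [CO2*]/KH = 22.8×10^-6 / 2.951×10^-2 = 7.73×10^-4 atm = 773 μatm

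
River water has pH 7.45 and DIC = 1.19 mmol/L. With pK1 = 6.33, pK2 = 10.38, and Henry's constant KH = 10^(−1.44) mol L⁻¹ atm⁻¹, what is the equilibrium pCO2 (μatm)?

pCO2 = 2310 μatm

α₀ = 1 / (1 + K1/[H⁺] + K1K2/[H⁺]²) = 1 / (1 + 10^+1.12 + 10^-1.81)
   = 1 / (1 + 13.183 + 0.015488) = 1/14.198 = 0.07043
[CO2*] = α₀ × DIC = 0.07043 × 1.19 = 0.08381 mmol/L
pCO2 = [CO2*]/KH = 8.381×10^-5 / 3.631×10^-2 = 2310 μatm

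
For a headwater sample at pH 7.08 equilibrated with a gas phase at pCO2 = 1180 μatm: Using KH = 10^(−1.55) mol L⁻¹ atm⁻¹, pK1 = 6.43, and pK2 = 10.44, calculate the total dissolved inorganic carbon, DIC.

[CO2*] = KH · pCO2 = 10^(−1.55) × 1180×10^-6 = 3.326×10^-5 mol/L
α₀ = 1/(1 + K1/[H⁺] + K1K2/[H⁺]²) = 1/(1 + 10^+0.65 + 10^-2.71) = 0.1829
DIC = [CO2*]/α₀ = 3.326×10^-5 / 0.1829 = 0.182 mmol/L

DIC = 0.182 mmol/L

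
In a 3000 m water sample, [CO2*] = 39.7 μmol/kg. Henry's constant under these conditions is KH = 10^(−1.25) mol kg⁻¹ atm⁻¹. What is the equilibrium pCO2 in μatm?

KH = 10^(−1.25) = 5.623×10^-2 mol kg⁻¹ atm⁻¹
pCO2 = [CO2*]/KH = 39.7×10^-6 / 5.623×10^-2 = 7.06×10^-4 atm = 706 μatm

pCO2 = 706 μatm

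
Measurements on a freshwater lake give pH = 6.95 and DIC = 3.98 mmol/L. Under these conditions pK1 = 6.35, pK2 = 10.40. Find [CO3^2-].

[CO3²⁻] = 1.13 μmol/L

α₂ = 1 / (1 + [H⁺]/K2 + [H⁺]²/(K1K2)) = 1 / (1 + 10^+3.45 + 10^+2.85)
   = 1 / (1 + 2818.4 + 707.95) = 1/3527.3 = 0.0002835
[CO3²⁻] = α₂ × DIC = 0.0002835 × 3.98 = 0.00113 mmol/L = 1.13 μmol/L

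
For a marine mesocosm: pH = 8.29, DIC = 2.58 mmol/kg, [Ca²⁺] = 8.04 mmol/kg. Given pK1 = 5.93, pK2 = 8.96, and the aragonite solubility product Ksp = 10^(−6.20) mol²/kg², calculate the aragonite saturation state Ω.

α₂ = 1 / (1 + [H⁺]/K2 + [H⁺]²/(K1K2)) = 1 / (1 + 10^+0.67 + 10^-1.69)
   = 1 / (1 + 4.6774 + 0.020417) = 1/5.6978 = 0.1755
[CO3²⁻] = α₂ × DIC = 0.1755 × 2.58 = 0.4528 mmol/kg
Ksp = 10^(−6.20) = 6.310×10^-7
Ω = [Ca²⁺][CO3²⁻]/Ksp = (8.04×10^-3)(4.528×10^-4) / 6.310×10^-7 = 5.77

Ω = 5.77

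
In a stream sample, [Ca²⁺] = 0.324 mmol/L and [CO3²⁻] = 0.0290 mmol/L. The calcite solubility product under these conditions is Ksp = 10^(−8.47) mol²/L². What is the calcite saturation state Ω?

Ω = 2.77

Ksp = 10^(−8.47) = 3.388×10^-9
Ω = [Ca²⁺][CO3²⁻]/Ksp = (0.324×10^-3)(0.0290×10^-3) / 3.388×10^-9 = 2.77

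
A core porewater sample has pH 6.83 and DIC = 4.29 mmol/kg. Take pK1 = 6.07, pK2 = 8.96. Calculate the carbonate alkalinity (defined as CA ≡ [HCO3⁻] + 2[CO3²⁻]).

CA = [HCO3⁻] + 2[CO3²⁻] = (α₁ + 2α₂)·DIC
At pH 6.83: [H⁺]/K1 = 10^-0.76 = 0.17378, K2/[H⁺] = 10^-2.13 = 0.0074131
α₁ = 1/(1 + 0.17378 + 0.0074131) = 1/1.1812 = 0.8466; α₂ = α₁·K2/[H⁺] = 0.006276
α₁ + 2α₂ = 0.8592
CA = 0.8592 × 4.29 = 3.69 mmol/kg

CA = 3.69 mmol/kg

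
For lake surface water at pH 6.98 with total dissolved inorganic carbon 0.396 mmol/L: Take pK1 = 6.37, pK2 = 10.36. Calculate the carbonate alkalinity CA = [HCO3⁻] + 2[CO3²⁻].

CA = 0.318 mmol/L

CA = [HCO3⁻] + 2[CO3²⁻] = (α₁ + 2α₂)·DIC
At pH 6.98: [H⁺]/K1 = 10^-0.61 = 0.24547, K2/[H⁺] = 10^-3.38 = 0.00041687
α₁ = 1/(1 + 0.24547 + 0.00041687) = 1/1.2459 = 0.8026; α₂ = α₁·K2/[H⁺] = 0.0003346
α₁ + 2α₂ = 0.8033
CA = 0.8033 × 0.396 = 0.318 mmol/L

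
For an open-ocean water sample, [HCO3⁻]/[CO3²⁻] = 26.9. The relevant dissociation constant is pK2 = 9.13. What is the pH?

pH = 7.70

From K2 = [H⁺][CO3²⁻]/[HCO3⁻]:  pH = pK2 − log₁₀([HCO3⁻]/[CO3²⁻])
log₁₀(26.9) = +1.430
pH = 9.13 − (+1.430) = 7.70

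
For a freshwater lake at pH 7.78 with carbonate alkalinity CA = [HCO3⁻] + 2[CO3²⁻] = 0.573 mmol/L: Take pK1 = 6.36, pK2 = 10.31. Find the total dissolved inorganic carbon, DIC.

DIC = 0.593 mmol/L

CA = [HCO3⁻] + 2[CO3²⁻] = (α₁ + 2α₂)·DIC
At pH 7.78: [H⁺]/K1 = 10^-1.42 = 0.038019, K2/[H⁺] = 10^-2.53 = 0.0029512
α₁ = 1/(1 + 0.038019 + 0.0029512) = 1/1.0410 = 0.9606; α₂ = α₁·K2/[H⁺] = 0.002835
α₁ + 2α₂ = 0.9663
DIC = CA / (α₁ + 2α₂) = 0.573 / 0.9663 = 0.593 mmol/L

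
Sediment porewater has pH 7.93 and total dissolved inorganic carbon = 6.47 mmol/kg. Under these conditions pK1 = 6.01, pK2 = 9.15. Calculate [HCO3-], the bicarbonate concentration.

[HCO3⁻] = 6.03 mmol/kg

α₁ = 1 / (1 + [H⁺]/K1 + K2/[H⁺]) = 1 / (1 + 10^-1.92 + 10^-1.22)
   = 1 / (1 + 0.012023 + 0.060256) = 1/1.0723 = 0.9326
[HCO3⁻] = α₁ × DIC = 0.9326 × 6.47 = 6.03 mmol/kg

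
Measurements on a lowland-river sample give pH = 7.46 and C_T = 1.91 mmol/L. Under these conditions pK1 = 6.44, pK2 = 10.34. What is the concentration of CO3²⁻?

[CO3²⁻] = 2.30 μmol/L

α₂ = 1 / (1 + [H⁺]/K2 + [H⁺]²/(K1K2)) = 1 / (1 + 10^+2.88 + 10^+1.86)
   = 1 / (1 + 758.58 + 72.444) = 1/832.02 = 0.001202
[CO3²⁻] = α₂ × DIC = 0.001202 × 1.91 = 0.00230 mmol/L = 2.30 μmol/L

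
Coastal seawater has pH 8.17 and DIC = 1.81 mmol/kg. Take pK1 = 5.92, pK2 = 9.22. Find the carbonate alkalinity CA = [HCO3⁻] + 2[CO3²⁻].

CA = 1.95 mmol/kg

CA = [HCO3⁻] + 2[CO3²⁻] = (α₁ + 2α₂)·DIC
At pH 8.17: [H⁺]/K1 = 10^-2.25 = 0.0056234, K2/[H⁺] = 10^-1.05 = 0.089125
α₁ = 1/(1 + 0.0056234 + 0.089125) = 1/1.0947 = 0.9135; α₂ = α₁·K2/[H⁺] = 0.08141
α₁ + 2α₂ = 1.0763
CA = 1.0763 × 1.81 = 1.95 mmol/kg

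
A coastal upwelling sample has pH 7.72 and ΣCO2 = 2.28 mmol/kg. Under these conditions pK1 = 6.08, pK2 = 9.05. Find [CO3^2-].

α₂ = 1 / (1 + [H⁺]/K2 + [H⁺]²/(K1K2)) = 1 / (1 + 10^+1.33 + 10^-0.31)
   = 1 / (1 + 21.380 + 0.48978) = 1/22.869 = 0.04373
[CO3²⁻] = α₂ × DIC = 0.04373 × 2.28 = 0.0997 mmol/kg

[CO3²⁻] = 0.0997 mmol/kg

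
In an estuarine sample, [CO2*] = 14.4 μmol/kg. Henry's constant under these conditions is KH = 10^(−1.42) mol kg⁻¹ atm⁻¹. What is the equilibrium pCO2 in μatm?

KH = 10^(−1.42) = 3.802×10^-2 mol kg⁻¹ atm⁻¹
pCO2 = [CO2*]/KH = 14.4×10^-6 / 3.802×10^-2 = 3.79×10^-4 atm = 379 μatm

pCO2 = 379 μatm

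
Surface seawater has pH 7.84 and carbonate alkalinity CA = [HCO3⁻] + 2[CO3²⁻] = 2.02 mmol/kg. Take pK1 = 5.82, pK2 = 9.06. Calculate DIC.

CA = [HCO3⁻] + 2[CO3²⁻] = (α₁ + 2α₂)·DIC
At pH 7.84: [H⁺]/K1 = 10^-2.02 = 0.0095499, K2/[H⁺] = 10^-1.22 = 0.060256
α₁ = 1/(1 + 0.0095499 + 0.060256) = 1/1.0698 = 0.9347; α₂ = α₁·K2/[H⁺] = 0.05632
α₁ + 2α₂ = 1.0474
DIC = CA / (α₁ + 2α₂) = 2.02 / 1.0474 = 1.93 mmol/kg

DIC = 1.93 mmol/kg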